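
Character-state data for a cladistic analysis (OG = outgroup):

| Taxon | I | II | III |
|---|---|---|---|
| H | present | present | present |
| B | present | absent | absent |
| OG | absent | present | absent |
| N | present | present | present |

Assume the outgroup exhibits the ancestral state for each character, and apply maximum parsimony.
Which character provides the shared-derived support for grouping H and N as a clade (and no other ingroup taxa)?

Character polarity is set by the outgroup: the derived state is whichever differs from the outgroup's state, so for II the derived state is 'absent', and for the remaining characters it is 'present'.
All ingroup taxa share the derived state 'present' for I; it defines the ingroup but does not resolve relationships within it.
II (derived state 'absent') is unique to B (autapomorphy; uninformative for grouping).
III: derived state 'present' in H and N only — synapomorphy for {H, N}.
Most parsimonious ingroup topology: ((H,N),B).
The clade {H, N} is supported by III: its derived state 'present' occurs in exactly those taxa and in no other taxon (including the outgroup).

III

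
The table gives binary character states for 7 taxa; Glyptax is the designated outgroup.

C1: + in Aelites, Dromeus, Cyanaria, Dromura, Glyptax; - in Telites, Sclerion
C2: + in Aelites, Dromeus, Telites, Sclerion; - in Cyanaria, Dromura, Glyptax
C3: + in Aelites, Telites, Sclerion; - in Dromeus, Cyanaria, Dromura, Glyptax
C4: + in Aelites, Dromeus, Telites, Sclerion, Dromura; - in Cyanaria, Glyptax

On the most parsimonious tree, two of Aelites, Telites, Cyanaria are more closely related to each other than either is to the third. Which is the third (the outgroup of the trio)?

Cyanaria

Character polarity is set by the outgroup: the derived state is whichever differs from the outgroup's state, so for C1 the derived state is '-', and for the remaining characters it is '+'.
C1 (derived state '-') is shared by Sclerion and Telites — a synapomorphy uniting that clade.
C2 (derived state '+') is shared by Aelites, Dromeus, Sclerion, and Telites — a synapomorphy uniting that clade.
C3 (derived state '+') is shared by Aelites, Sclerion, and Telites — a synapomorphy uniting that clade.
C4 (derived state '+') is shared by Aelites, Dromeus, Dromura, Sclerion, and Telites — a synapomorphy uniting that clade.
Most parsimonious ingroup topology: ((Dromura,((Aelites,(Telites,Sclerion)),Dromeus)),Cyanaria).
Telites and Aelites share a more recent common ancestor with each other than either does with Cyanaria, so Cyanaria is the least closely related of the three.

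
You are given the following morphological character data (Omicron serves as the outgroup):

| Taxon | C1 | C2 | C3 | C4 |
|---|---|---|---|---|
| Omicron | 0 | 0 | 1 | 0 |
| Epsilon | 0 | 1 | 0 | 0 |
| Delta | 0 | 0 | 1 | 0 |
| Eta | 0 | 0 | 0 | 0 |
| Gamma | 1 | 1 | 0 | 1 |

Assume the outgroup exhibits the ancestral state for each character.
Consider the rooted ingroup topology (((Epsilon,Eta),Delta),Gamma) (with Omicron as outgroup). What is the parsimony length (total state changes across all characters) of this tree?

6

Map each character onto (((Epsilon,Eta),Delta),Gamma) (rooted by Omicron) and count the minimum state changes it requires (Fitch parsimony):
C1: 1; C2: 2; C3: 2; C4: 1.
Total tree length = 6.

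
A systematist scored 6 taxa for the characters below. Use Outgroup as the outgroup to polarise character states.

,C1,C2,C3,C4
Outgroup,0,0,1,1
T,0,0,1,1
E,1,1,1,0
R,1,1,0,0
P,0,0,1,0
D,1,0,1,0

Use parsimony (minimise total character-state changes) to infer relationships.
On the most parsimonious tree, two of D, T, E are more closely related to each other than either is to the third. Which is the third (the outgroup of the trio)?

Character polarity is set by the outgroup: the derived state is whichever differs from the outgroup's state, so for C3, C4 the derived state is '0', and for the remaining characters it is '1'.
C1 (derived state '1') is shared by D, E, and R — a synapomorphy uniting that clade.
C2: derived state '1' in E and R only — synapomorphy for {E, R}.
C3: derived state '0' in R only — an autapomorphy, so it tells us nothing about relationships among taxa.
C4 (derived state '0') is shared by D, E, P, and R — a synapomorphy uniting that clade.
Most parsimonious ingroup topology: (T,(((E,R),D),P)).
D and E share a more recent common ancestor with each other than either does with T, so T is the least closely related of the three.

T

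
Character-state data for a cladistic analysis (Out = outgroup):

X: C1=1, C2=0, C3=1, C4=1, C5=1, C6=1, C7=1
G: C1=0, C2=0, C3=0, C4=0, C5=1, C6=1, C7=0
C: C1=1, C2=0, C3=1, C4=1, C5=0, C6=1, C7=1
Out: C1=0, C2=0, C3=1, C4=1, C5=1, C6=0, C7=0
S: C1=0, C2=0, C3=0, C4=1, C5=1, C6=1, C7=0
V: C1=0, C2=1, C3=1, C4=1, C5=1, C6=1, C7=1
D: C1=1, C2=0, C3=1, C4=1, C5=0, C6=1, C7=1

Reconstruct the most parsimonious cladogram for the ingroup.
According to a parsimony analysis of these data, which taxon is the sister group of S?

G

Character polarity is set by the outgroup: the derived state is whichever differs from the outgroup's state, so for C3, C4, C5 the derived state is '0', and for the remaining characters it is '1'.
C1 (derived state '1') is shared by C, D, and X — a synapomorphy uniting that clade.
C2: derived state '1' in V only — an autapomorphy, so it tells us nothing about relationships among taxa.
Only G and S show the derived state '0' for C3, supporting them as a clade.
C4: derived state '0' in G only — an autapomorphy, so it tells us nothing about relationships among taxa.
C5 (derived state '0') is shared by C and D — a synapomorphy uniting that clade.
All ingroup taxa share the derived state '1' for C6; it defines the ingroup but does not resolve relationships within it.
C7: derived state '1' in C, D, V, and X only — synapomorphy for {C, D, V, X}.
Most parsimonious ingroup topology: ((S,G),(((D,C),X),V)).
S and G form a cherry on this tree, so they are sister taxa.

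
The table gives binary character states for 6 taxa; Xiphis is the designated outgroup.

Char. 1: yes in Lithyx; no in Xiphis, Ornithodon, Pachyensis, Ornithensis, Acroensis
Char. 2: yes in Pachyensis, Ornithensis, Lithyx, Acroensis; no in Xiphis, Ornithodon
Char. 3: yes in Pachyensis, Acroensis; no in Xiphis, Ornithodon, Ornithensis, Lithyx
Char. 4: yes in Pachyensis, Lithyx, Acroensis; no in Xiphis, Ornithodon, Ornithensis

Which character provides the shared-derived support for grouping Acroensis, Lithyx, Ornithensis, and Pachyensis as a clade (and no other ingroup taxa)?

Char. 2

The outgroup has state 'no' for every character, so 'yes' is the derived state throughout.
Char. 1: derived state 'yes' in Lithyx only — an autapomorphy, so it tells us nothing about relationships among taxa.
Only Acroensis, Lithyx, Ornithensis, and Pachyensis show the derived state 'yes' for Char. 2, supporting them as a clade.
Only Acroensis and Pachyensis show the derived state 'yes' for Char. 3, supporting them as a clade.
Only Acroensis, Lithyx, and Pachyensis show the derived state 'yes' for Char. 4, supporting them as a clade.
Most parsimonious ingroup topology: (Ornithodon,(((Pachyensis,Acroensis),Lithyx),Ornithensis)).
The clade {Acroensis, Lithyx, Ornithensis, Pachyensis} is supported by Char. 2: its derived state 'yes' occurs in exactly those taxa and in no other taxon (including the outgroup).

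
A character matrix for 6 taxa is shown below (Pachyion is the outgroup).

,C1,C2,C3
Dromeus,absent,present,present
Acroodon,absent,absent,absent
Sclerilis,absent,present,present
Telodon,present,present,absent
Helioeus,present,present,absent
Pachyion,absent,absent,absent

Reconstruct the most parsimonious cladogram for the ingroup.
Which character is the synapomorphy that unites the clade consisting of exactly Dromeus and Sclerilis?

The outgroup has state 'absent' for every character, so 'present' is the derived state throughout.
C1 (derived state 'present') is shared by Helioeus and Telodon — a synapomorphy uniting that clade.
C2 (derived state 'present') is shared by Dromeus, Helioeus, Sclerilis, and Telodon — a synapomorphy uniting that clade.
Only Dromeus and Sclerilis show the derived state 'present' for C3, supporting them as a clade.
Most parsimonious ingroup topology: (((Dromeus,Sclerilis),(Helioeus,Telodon)),Acroodon).
The clade {Dromeus, Sclerilis} is supported by C3: its derived state 'present' occurs in exactly those taxa and in no other taxon (including the outgroup).

C3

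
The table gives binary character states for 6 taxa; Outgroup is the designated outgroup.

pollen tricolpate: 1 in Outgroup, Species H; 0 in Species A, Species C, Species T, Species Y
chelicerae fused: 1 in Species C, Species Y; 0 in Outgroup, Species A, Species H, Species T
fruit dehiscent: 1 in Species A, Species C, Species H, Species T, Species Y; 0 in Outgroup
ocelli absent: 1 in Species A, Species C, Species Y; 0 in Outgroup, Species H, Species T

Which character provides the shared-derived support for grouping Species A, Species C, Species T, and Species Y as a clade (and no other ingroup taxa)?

pollen tricolpate

Character polarity is set by the outgroup: the derived state is whichever differs from the outgroup's state, so for pollen tricolpate the derived state is '0', and for the remaining characters it is '1'.
pollen tricolpate: derived state '0' in Species A, Species C, Species T, and Species Y only — synapomorphy for {Species A, Species C, Species T, Species Y}.
chelicerae fused: derived state '1' in Species C and Species Y only — synapomorphy for {Species C, Species Y}.
All ingroup taxa share the derived state '1' for fruit dehiscent; it defines the ingroup but does not resolve relationships within it.
ocelli absent: derived state '1' in Species A, Species C, and Species Y only — synapomorphy for {Species A, Species C, Species Y}.
Most parsimonious ingroup topology: (((Species A,(Species C,Species Y)),Species T),Species H).
The clade {Species A, Species C, Species T, Species Y} is supported by pollen tricolpate: its derived state '0' occurs in exactly those taxa and in no other taxon (including the outgroup).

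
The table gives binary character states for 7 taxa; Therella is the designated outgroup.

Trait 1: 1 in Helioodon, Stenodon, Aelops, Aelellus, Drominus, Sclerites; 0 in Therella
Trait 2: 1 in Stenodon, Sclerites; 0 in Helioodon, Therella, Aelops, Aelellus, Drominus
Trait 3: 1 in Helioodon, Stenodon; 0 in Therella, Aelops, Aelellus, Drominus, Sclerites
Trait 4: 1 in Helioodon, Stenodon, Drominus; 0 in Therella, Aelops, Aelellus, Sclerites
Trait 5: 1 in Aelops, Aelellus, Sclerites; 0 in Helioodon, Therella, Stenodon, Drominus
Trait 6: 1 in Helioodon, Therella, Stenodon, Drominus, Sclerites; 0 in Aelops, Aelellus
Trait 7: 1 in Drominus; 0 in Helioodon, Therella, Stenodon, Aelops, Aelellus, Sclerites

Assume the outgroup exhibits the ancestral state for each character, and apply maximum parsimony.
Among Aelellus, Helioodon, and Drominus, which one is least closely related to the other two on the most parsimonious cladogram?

Aelellus

Character polarity is set by the outgroup: the derived state is whichever differs from the outgroup's state, so for Trait 6 the derived state is '0', and for the remaining characters it is '1'.
Trait 1 (derived state '1') is shared by all ingroup taxa — unites the whole ingroup.
Trait 2 (state '1') occurs in Sclerites and Stenodon but conflicts with the nesting implied by the other characters — most parsimoniously interpreted as homoplasy.
Trait 3: derived state '1' in Helioodon and Stenodon only — synapomorphy for {Helioodon, Stenodon}.
Trait 4: derived state '1' in Drominus, Helioodon, and Stenodon only — synapomorphy for {Drominus, Helioodon, Stenodon}.
Trait 5 (derived state '1') is shared by Aelellus, Aelops, and Sclerites — a synapomorphy uniting that clade.
Trait 6: derived state '0' in Aelellus and Aelops only — synapomorphy for {Aelellus, Aelops}.
Trait 7: derived state '1' in Drominus only — an autapomorphy, so it tells us nothing about relationships among taxa.
Most parsimonious ingroup topology: (((Aelops,Aelellus),Sclerites),(Drominus,(Helioodon,Stenodon))).
Drominus and Helioodon share a more recent common ancestor with each other than either does with Aelellus, so Aelellus is the least closely related of the three.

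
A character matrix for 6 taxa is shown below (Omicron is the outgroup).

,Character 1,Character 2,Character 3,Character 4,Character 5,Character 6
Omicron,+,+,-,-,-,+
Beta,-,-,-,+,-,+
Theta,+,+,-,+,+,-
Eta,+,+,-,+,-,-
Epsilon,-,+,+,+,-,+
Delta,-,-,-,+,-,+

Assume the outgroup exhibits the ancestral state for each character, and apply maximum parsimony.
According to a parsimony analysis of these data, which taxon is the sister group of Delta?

Beta

Character polarity is set by the outgroup: the derived state is whichever differs from the outgroup's state, so for Character 1, Character 2, Character 6 the derived state is '-', and for the remaining characters it is '+'.
Character 1 (derived state '-') is shared by Beta, Delta, and Epsilon — a synapomorphy uniting that clade.
Character 2: derived state '-' in Beta and Delta only — synapomorphy for {Beta, Delta}.
Character 3: derived state '+' in Epsilon only — an autapomorphy, so it tells us nothing about relationships among taxa.
All ingroup taxa share the derived state '+' for Character 4; it defines the ingroup but does not resolve relationships within it.
Character 5 (derived state '+') is unique to Theta (autapomorphy; uninformative for grouping).
Character 6 (derived state '-') is shared by Eta and Theta — a synapomorphy uniting that clade.
Most parsimonious ingroup topology: (((Beta,Delta),Epsilon),(Theta,Eta)).
Delta and Beta form a cherry on this tree, so they are sister taxa.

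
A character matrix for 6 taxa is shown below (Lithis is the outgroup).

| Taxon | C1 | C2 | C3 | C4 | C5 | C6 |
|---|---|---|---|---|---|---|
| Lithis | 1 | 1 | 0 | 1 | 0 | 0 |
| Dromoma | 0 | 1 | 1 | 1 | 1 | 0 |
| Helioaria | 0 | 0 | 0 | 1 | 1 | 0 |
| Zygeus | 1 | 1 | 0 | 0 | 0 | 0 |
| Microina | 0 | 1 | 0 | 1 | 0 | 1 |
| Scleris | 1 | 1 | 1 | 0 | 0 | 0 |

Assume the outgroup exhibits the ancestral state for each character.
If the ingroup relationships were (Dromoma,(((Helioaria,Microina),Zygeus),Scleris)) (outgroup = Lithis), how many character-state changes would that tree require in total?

10

Map each character onto (Dromoma,(((Helioaria,Microina),Zygeus),Scleris)) (rooted by Lithis) and count the minimum state changes it requires (Fitch parsimony):
C1: 2; C2: 1; C3: 2; C4: 2; C5: 2; C6: 1.
Total tree length = 10.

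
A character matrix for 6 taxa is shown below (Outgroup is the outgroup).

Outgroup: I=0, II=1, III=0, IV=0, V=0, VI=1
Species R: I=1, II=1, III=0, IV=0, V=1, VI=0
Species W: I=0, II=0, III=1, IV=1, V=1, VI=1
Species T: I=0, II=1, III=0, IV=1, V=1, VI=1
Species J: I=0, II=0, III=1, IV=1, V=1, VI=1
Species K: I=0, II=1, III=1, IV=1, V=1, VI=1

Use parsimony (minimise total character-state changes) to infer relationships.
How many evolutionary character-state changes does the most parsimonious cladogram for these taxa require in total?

6

Character polarity is set by the outgroup: the derived state is whichever differs from the outgroup's state, so for II, VI the derived state is '0', and for the remaining characters it is '1'.
I (derived state '1') is unique to Species R (autapomorphy; uninformative for grouping).
II: derived state '0' in Species J and Species W only — synapomorphy for {Species J, Species W}.
III (derived state '1') is shared by Species J, Species K, and Species W — a synapomorphy uniting that clade.
IV: derived state '1' in Species J, Species K, Species T, and Species W only — synapomorphy for {Species J, Species K, Species T, Species W}.
V (derived state '1') is shared by all ingroup taxa — unites the whole ingroup.
VI (derived state '0') is unique to Species R (autapomorphy; uninformative for grouping).
Most parsimonious ingroup topology: (Species R,(((Species W,Species J),Species K),Species T)).
Changes per character on this tree: I: 1; II: 1; III: 1; IV: 1; V: 1; VI: 1.
Total = 6.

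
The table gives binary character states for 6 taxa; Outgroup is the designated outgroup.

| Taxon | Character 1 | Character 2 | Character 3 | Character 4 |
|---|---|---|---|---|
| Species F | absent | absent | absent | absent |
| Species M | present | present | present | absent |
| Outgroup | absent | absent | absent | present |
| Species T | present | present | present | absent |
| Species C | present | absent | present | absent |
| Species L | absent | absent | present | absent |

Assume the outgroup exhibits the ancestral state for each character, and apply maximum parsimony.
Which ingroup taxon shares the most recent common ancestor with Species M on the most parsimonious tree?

Character polarity is set by the outgroup: the derived state is whichever differs from the outgroup's state, so for Character 4 the derived state is 'absent', and for the remaining characters it is 'present'.
Character 1: derived state 'present' in Species C, Species M, and Species T only — synapomorphy for {Species C, Species M, Species T}.
Character 2: derived state 'present' in Species M and Species T only — synapomorphy for {Species M, Species T}.
Only Species C, Species L, Species M, and Species T show the derived state 'present' for Character 3, supporting them as a clade.
Character 4 (derived state 'absent') is shared by all ingroup taxa — unites the whole ingroup.
Most parsimonious ingroup topology: (Species F,(Species L,((Species M,Species T),Species C))).
Species M and Species T form a cherry on this tree, so they are sister taxa.

Species T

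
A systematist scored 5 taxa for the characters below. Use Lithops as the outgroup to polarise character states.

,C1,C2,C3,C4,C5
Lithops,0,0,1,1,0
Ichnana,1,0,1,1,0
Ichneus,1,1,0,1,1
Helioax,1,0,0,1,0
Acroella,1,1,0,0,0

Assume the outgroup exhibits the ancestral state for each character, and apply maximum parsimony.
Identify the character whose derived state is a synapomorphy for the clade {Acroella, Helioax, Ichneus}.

Character polarity is set by the outgroup: the derived state is whichever differs from the outgroup's state, so for C3, C4 the derived state is '0', and for the remaining characters it is '1'.
All ingroup taxa share the derived state '1' for C1; it defines the ingroup but does not resolve relationships within it.
C2 (derived state '1') is shared by Acroella and Ichneus — a synapomorphy uniting that clade.
Only Acroella, Helioax, and Ichneus show the derived state '0' for C3, supporting them as a clade.
C4: derived state '0' in Acroella only — an autapomorphy, so it tells us nothing about relationships among taxa.
C5 (derived state '1') is unique to Ichneus (autapomorphy; uninformative for grouping).
Most parsimonious ingroup topology: (Ichnana,((Ichneus,Acroella),Helioax)).
The clade {Acroella, Helioax, Ichneus} is supported by C3: its derived state '0' occurs in exactly those taxa and in no other taxon (including the outgroup).

C3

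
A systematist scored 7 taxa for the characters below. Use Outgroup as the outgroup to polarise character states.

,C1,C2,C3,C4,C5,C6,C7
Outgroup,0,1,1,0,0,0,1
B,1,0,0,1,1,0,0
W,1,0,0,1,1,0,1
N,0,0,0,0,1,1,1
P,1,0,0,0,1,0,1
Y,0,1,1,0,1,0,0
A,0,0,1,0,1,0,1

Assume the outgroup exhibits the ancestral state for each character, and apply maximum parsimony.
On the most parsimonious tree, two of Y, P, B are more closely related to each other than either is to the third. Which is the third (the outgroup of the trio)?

Y

Character polarity is set by the outgroup: the derived state is whichever differs from the outgroup's state, so for C2, C3, C7 the derived state is '0', and for the remaining characters it is '1'.
C1 (derived state '1') is shared by B, P, and W — a synapomorphy uniting that clade.
C2 (derived state '0') is shared by A, B, N, P, and W — a synapomorphy uniting that clade.
C3 (derived state '0') is shared by B, N, P, and W — a synapomorphy uniting that clade.
C4: derived state '1' in B and W only — synapomorphy for {B, W}.
All ingroup taxa share the derived state '1' for C5; it defines the ingroup but does not resolve relationships within it.
C6 (derived state '1') is unique to N (autapomorphy; uninformative for grouping).
C7 groups B and Y, which is incompatible with the clades supported by the remaining characters; treating it as convergent (homoplasy) costs fewer steps than any alternative tree.
Most parsimonious ingroup topology: (((((B,W),P),N),A),Y).
P and B share a more recent common ancestor with each other than either does with Y, so Y is the least closely related of the three.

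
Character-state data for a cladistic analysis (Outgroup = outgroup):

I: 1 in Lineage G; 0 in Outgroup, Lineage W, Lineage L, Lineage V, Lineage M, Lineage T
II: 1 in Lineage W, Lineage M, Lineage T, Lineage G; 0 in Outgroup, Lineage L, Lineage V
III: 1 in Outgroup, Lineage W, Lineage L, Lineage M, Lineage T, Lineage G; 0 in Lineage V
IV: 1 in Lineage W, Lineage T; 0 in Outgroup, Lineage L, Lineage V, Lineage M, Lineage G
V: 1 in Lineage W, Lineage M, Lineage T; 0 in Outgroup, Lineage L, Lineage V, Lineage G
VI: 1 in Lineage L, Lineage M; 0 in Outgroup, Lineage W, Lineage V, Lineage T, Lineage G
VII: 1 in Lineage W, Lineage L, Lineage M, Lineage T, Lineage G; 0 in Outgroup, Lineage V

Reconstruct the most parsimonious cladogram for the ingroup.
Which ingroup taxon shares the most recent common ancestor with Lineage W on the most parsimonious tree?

Character polarity is set by the outgroup: the derived state is whichever differs from the outgroup's state, so for III the derived state is '0', and for the remaining characters it is '1'.
I: derived state '1' in Lineage G only — an autapomorphy, so it tells us nothing about relationships among taxa.
Only Lineage G, Lineage M, Lineage T, and Lineage W show the derived state '1' for II, supporting them as a clade.
III: derived state '0' in Lineage V only — an autapomorphy, so it tells us nothing about relationships among taxa.
IV (derived state '1') is shared by Lineage T and Lineage W — a synapomorphy uniting that clade.
Only Lineage M, Lineage T, and Lineage W show the derived state '1' for V, supporting them as a clade.
VI groups Lineage L and Lineage M, which is incompatible with the clades supported by the remaining characters; treating it as convergent (homoplasy) costs fewer steps than any alternative tree.
VII (derived state '1') is shared by Lineage G, Lineage L, Lineage M, Lineage T, and Lineage W — a synapomorphy uniting that clade.
Most parsimonious ingroup topology: (((((Lineage W,Lineage T),Lineage M),Lineage G),Lineage L),Lineage V).
Lineage W and Lineage T form a cherry on this tree, so they are sister taxa.

Lineage T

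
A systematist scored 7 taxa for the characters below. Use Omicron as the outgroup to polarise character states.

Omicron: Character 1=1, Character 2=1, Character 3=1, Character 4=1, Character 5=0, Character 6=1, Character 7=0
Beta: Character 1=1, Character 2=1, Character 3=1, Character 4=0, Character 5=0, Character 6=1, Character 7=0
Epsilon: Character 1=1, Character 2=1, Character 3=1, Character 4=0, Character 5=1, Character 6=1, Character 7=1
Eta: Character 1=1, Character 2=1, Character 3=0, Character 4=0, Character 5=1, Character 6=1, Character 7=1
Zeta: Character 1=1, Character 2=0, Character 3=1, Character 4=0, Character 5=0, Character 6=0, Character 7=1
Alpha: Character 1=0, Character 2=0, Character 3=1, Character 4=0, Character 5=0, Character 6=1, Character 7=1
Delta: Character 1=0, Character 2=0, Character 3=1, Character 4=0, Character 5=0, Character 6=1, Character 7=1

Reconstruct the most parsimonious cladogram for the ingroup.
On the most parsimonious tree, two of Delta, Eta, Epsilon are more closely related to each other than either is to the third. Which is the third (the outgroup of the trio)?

Delta

Character polarity is set by the outgroup: the derived state is whichever differs from the outgroup's state, so for Character 1, Character 2, Character 3, Character 4, Character 6 the derived state is '0', and for the remaining characters it is '1'.
Character 1 (derived state '0') is shared by Alpha and Delta — a synapomorphy uniting that clade.
Only Alpha, Delta, and Zeta show the derived state '0' for Character 2, supporting them as a clade.
Character 3: derived state '0' in Eta only — an autapomorphy, so it tells us nothing about relationships among taxa.
All ingroup taxa share the derived state '0' for Character 4; it defines the ingroup but does not resolve relationships within it.
Character 5: derived state '1' in Epsilon and Eta only — synapomorphy for {Epsilon, Eta}.
Character 6 (derived state '0') is unique to Zeta (autapomorphy; uninformative for grouping).
Character 7 (derived state '1') is shared by Alpha, Delta, Epsilon, Eta, and Zeta — a synapomorphy uniting that clade.
Most parsimonious ingroup topology: (Beta,((Epsilon,Eta),(Zeta,(Alpha,Delta)))).
Epsilon and Eta share a more recent common ancestor with each other than either does with Delta, so Delta is the least closely related of the three.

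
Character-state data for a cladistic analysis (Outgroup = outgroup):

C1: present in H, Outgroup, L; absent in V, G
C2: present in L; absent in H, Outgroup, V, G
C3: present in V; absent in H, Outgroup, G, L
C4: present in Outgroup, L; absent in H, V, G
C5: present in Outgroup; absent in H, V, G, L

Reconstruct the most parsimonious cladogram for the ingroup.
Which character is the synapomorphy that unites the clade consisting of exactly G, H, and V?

Character polarity is set by the outgroup: the derived state is whichever differs from the outgroup's state, so for C1, C4, C5 the derived state is 'absent', and for the remaining characters it is 'present'.
C1: derived state 'absent' in G and V only — synapomorphy for {G, V}.
C2 (derived state 'present') is unique to L (autapomorphy; uninformative for grouping).
C3 (derived state 'present') is unique to V (autapomorphy; uninformative for grouping).
Only G, H, and V show the derived state 'absent' for C4, supporting them as a clade.
All ingroup taxa share the derived state 'absent' for C5; it defines the ingroup but does not resolve relationships within it.
Most parsimonious ingroup topology: ((H,(G,V)),L).
The clade {G, H, V} is supported by C4: its derived state 'absent' occurs in exactly those taxa and in no other taxon (including the outgroup).

C4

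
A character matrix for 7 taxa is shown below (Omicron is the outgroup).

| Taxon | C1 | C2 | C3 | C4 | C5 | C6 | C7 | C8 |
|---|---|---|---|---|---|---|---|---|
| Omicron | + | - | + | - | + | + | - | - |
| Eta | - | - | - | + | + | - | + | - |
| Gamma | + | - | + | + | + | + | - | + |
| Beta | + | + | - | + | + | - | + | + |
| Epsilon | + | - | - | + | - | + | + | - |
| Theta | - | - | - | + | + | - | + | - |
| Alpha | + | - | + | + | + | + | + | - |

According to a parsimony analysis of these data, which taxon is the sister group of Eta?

Theta

Character polarity is set by the outgroup: the derived state is whichever differs from the outgroup's state, so for C1, C3, C5, C6 the derived state is '-', and for the remaining characters it is '+'.
Only Eta and Theta show the derived state '-' for C1, supporting them as a clade.
C2: derived state '+' in Beta only — an autapomorphy, so it tells us nothing about relationships among taxa.
C3: derived state '-' in Beta, Epsilon, Eta, and Theta only — synapomorphy for {Beta, Epsilon, Eta, Theta}.
C4 (derived state '+') is shared by all ingroup taxa — unites the whole ingroup.
C5: derived state '-' in Epsilon only — an autapomorphy, so it tells us nothing about relationships among taxa.
Only Beta, Eta, and Theta show the derived state '-' for C6, supporting them as a clade.
C7: derived state '+' in Alpha, Beta, Epsilon, Eta, and Theta only — synapomorphy for {Alpha, Beta, Epsilon, Eta, Theta}.
C8 groups Beta and Gamma, which is incompatible with the clades supported by the remaining characters; treating it as convergent (homoplasy) costs fewer steps than any alternative tree.
Most parsimonious ingroup topology: (((((Eta,Theta),Beta),Epsilon),Alpha),Gamma).
Eta and Theta form a cherry on this tree, so they are sister taxa.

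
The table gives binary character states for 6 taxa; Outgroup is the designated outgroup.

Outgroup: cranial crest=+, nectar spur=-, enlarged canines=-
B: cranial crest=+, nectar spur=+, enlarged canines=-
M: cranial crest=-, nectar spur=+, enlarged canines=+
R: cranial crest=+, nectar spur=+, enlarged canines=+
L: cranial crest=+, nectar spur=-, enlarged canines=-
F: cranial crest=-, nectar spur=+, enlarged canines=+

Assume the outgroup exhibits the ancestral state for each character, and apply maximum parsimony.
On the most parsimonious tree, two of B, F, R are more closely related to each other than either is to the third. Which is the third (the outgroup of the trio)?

B

Character polarity is set by the outgroup: the derived state is whichever differs from the outgroup's state, so for cranial crest the derived state is '-', and for the remaining characters it is '+'.
cranial crest (derived state '-') is shared by F and M — a synapomorphy uniting that clade.
Only B, F, M, and R show the derived state '+' for nectar spur, supporting them as a clade.
enlarged canines (derived state '+') is shared by F, M, and R — a synapomorphy uniting that clade.
Most parsimonious ingroup topology: ((B,((M,F),R)),L).
F and R share a more recent common ancestor with each other than either does with B, so B is the least closely related of the three.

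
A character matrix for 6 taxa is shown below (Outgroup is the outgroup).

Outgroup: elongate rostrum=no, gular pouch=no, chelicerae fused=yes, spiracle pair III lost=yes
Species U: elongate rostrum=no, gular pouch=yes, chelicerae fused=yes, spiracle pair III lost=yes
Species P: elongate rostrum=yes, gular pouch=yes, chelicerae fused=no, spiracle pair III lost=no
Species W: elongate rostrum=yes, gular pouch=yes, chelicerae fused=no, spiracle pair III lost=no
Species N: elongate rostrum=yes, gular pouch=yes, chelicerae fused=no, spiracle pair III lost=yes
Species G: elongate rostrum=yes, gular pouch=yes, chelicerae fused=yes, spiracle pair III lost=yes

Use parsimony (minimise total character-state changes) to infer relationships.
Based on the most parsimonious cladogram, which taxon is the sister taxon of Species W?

Species P

Character polarity is set by the outgroup: the derived state is whichever differs from the outgroup's state, so for chelicerae fused, spiracle pair III lost the derived state is 'no', and for the remaining characters it is 'yes'.
elongate rostrum (derived state 'yes') is shared by Species G, Species N, Species P, and Species W — a synapomorphy uniting that clade.
All ingroup taxa share the derived state 'yes' for gular pouch; it defines the ingroup but does not resolve relationships within it.
Only Species N, Species P, and Species W show the derived state 'no' for chelicerae fused, supporting them as a clade.
spiracle pair III lost: derived state 'no' in Species P and Species W only — synapomorphy for {Species P, Species W}.
Most parsimonious ingroup topology: (Species U,(((Species P,Species W),Species N),Species G)).
Species W and Species P form a cherry on this tree, so they are sister taxa.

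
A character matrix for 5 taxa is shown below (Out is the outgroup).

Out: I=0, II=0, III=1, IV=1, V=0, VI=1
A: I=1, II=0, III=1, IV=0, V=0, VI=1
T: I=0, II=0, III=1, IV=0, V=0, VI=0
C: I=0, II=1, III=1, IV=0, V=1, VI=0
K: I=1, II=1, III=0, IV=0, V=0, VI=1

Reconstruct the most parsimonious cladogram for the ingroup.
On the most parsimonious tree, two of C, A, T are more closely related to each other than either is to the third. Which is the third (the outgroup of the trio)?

Character polarity is set by the outgroup: the derived state is whichever differs from the outgroup's state, so for III, IV, VI the derived state is '0', and for the remaining characters it is '1'.
I: derived state '1' in A and K only — synapomorphy for {A, K}.
II groups C and K, which is incompatible with the clades supported by the remaining characters; treating it as convergent (homoplasy) costs fewer steps than any alternative tree.
III: derived state '0' in K only — an autapomorphy, so it tells us nothing about relationships among taxa.
IV (derived state '0') is shared by all ingroup taxa — unites the whole ingroup.
V (derived state '1') is unique to C (autapomorphy; uninformative for grouping).
Only C and T show the derived state '0' for VI, supporting them as a clade.
Most parsimonious ingroup topology: ((A,K),(T,C)).
T and C share a more recent common ancestor with each other than either does with A, so A is the least closely related of the three.

A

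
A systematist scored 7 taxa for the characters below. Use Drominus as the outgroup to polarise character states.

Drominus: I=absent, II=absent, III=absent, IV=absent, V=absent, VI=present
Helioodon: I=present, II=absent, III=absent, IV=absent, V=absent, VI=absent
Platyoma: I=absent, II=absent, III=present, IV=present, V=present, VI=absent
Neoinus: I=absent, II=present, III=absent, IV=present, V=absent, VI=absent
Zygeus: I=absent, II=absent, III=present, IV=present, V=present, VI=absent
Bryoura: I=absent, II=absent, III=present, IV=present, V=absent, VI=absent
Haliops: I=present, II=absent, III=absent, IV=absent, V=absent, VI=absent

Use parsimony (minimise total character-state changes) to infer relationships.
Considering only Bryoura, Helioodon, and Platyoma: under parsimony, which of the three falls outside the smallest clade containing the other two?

Character polarity is set by the outgroup: the derived state is whichever differs from the outgroup's state, so for VI the derived state is 'absent', and for the remaining characters it is 'present'.
Only Haliops and Helioodon show the derived state 'present' for I, supporting them as a clade.
II: derived state 'present' in Neoinus only — an autapomorphy, so it tells us nothing about relationships among taxa.
III: derived state 'present' in Bryoura, Platyoma, and Zygeus only — synapomorphy for {Bryoura, Platyoma, Zygeus}.
Only Bryoura, Neoinus, Platyoma, and Zygeus show the derived state 'present' for IV, supporting them as a clade.
Only Platyoma and Zygeus show the derived state 'present' for V, supporting them as a clade.
VI (derived state 'absent') is shared by all ingroup taxa — unites the whole ingroup.
Most parsimonious ingroup topology: ((Helioodon,Haliops),(((Platyoma,Zygeus),Bryoura),Neoinus)).
Bryoura and Platyoma share a more recent common ancestor with each other than either does with Helioodon, so Helioodon is the least closely related of the three.

Helioodon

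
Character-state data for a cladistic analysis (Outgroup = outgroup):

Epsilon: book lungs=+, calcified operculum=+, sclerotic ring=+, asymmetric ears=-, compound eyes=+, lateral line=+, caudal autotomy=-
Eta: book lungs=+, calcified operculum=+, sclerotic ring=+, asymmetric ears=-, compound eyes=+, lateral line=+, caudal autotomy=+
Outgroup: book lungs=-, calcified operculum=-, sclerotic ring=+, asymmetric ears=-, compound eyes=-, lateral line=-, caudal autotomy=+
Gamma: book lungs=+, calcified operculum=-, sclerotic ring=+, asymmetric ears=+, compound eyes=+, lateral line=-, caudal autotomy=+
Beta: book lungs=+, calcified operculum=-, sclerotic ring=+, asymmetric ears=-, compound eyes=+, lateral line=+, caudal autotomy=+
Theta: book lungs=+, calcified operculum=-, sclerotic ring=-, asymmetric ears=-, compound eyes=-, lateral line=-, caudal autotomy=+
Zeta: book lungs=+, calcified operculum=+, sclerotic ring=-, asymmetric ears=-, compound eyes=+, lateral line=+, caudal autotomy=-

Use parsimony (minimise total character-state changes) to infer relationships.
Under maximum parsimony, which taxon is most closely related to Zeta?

Character polarity is set by the outgroup: the derived state is whichever differs from the outgroup's state, so for sclerotic ring, caudal autotomy the derived state is '-', and for the remaining characters it is '+'.
book lungs (derived state '+') is shared by all ingroup taxa — unites the whole ingroup.
Only Epsilon, Eta, and Zeta show the derived state '+' for calcified operculum, supporting them as a clade.
sclerotic ring groups Theta and Zeta, which is incompatible with the clades supported by the remaining characters; treating it as convergent (homoplasy) costs fewer steps than any alternative tree.
asymmetric ears: derived state '+' in Gamma only — an autapomorphy, so it tells us nothing about relationships among taxa.
compound eyes (derived state '+') is shared by Beta, Epsilon, Eta, Gamma, and Zeta — a synapomorphy uniting that clade.
lateral line: derived state '+' in Beta, Epsilon, Eta, and Zeta only — synapomorphy for {Beta, Epsilon, Eta, Zeta}.
caudal autotomy (derived state '-') is shared by Epsilon and Zeta — a synapomorphy uniting that clade.
Most parsimonious ingroup topology: (((((Epsilon,Zeta),Eta),Beta),Gamma),Theta).
Zeta and Epsilon form a cherry on this tree, so they are sister taxa.

Epsilon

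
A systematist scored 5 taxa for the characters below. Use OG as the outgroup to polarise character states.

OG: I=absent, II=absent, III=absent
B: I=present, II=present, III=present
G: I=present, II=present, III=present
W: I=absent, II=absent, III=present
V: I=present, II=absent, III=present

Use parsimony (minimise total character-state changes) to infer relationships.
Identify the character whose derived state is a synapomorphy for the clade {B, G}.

II

The outgroup has state 'absent' for every character, so 'present' is the derived state throughout.
I (derived state 'present') is shared by B, G, and V — a synapomorphy uniting that clade.
II: derived state 'present' in B and G only — synapomorphy for {B, G}.
All ingroup taxa share the derived state 'present' for III; it defines the ingroup but does not resolve relationships within it.
Most parsimonious ingroup topology: (((B,G),V),W).
The clade {B, G} is supported by II: its derived state 'present' occurs in exactly those taxa and in no other taxon (including the outgroup).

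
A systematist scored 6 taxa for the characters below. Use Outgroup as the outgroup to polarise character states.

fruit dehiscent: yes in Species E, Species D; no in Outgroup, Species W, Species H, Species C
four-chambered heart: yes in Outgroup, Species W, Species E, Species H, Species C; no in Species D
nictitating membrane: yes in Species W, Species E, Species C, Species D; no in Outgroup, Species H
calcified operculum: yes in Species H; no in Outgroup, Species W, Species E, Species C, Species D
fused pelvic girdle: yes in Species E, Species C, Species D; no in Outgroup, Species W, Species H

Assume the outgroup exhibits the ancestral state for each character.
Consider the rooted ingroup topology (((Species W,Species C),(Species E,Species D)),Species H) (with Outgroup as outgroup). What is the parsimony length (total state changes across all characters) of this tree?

Map each character onto (((Species W,Species C),(Species E,Species D)),Species H) (rooted by Outgroup) and count the minimum state changes it requires (Fitch parsimony):
fruit dehiscent: 1; four-chambered heart: 1; nictitating membrane: 1; calcified operculum: 1; fused pelvic girdle: 2.
Total tree length = 6.

6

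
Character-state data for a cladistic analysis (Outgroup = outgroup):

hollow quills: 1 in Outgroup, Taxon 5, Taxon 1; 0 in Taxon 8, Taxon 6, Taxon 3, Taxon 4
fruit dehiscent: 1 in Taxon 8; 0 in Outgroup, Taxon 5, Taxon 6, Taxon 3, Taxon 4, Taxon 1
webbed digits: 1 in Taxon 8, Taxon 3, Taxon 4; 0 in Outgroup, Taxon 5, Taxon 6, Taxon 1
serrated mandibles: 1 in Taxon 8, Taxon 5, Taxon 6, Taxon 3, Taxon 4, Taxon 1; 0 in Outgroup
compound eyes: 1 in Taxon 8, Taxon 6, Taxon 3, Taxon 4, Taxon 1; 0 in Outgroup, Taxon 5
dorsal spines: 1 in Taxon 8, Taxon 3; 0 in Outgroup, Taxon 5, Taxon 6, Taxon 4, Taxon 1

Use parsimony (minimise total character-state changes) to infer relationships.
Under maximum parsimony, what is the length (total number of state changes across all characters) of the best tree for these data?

6

Character polarity is set by the outgroup: the derived state is whichever differs from the outgroup's state, so for hollow quills the derived state is '0', and for the remaining characters it is '1'.
hollow quills (derived state '0') is shared by Taxon 3, Taxon 4, Taxon 6, and Taxon 8 — a synapomorphy uniting that clade.
fruit dehiscent (derived state '1') is unique to Taxon 8 (autapomorphy; uninformative for grouping).
Only Taxon 3, Taxon 4, and Taxon 8 show the derived state '1' for webbed digits, supporting them as a clade.
serrated mandibles (derived state '1') is shared by all ingroup taxa — unites the whole ingroup.
Only Taxon 1, Taxon 3, Taxon 4, Taxon 6, and Taxon 8 show the derived state '1' for compound eyes, supporting them as a clade.
dorsal spines: derived state '1' in Taxon 3 and Taxon 8 only — synapomorphy for {Taxon 3, Taxon 8}.
Most parsimonious ingroup topology: (((((Taxon 8,Taxon 3),Taxon 4),Taxon 6),Taxon 1),Taxon 5).
Changes per character on this tree: hollow quills: 1; fruit dehiscent: 1; webbed digits: 1; serrated mandibles: 1; compound eyes: 1; dorsal spines: 1.
Total = 6.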